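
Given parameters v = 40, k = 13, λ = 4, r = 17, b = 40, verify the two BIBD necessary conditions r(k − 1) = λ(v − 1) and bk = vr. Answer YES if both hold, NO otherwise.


Condition (i): r(k − 1) = 17·12 = 204; λ(v − 1) = 4·39 = 156. Match? NO.
Condition (ii): bk = 40·13 = 520; vr = 40·17 = 680. Match? NO.
Both conditions hold? NO.

NO


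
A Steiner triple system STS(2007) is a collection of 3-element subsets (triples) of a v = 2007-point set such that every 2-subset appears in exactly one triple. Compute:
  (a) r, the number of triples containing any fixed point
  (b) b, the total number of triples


An STS(v) is a 2-(v, 3, 1) BIBD: block size k = 3, λ = 1.
Replication: r(k − 1) = λ(v − 1) ⇒ r·2 = 2007 − 1 = 2006 ⇒ r = 1003.
Block count: b = v(v − 1)/6 = 2007·2006/6 = 4026042/6 = 671007.

r = 1003, b = 671007.


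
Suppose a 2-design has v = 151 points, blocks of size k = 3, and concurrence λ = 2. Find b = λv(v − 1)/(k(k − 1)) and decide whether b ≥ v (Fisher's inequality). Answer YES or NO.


b = λv(v − 1)/(k(k − 1)) = 2·151·150/(3·2) = 45300/6 = 7550.
Compare with v = 151: b ≥ v, so Fisher's inequality holds.

YES


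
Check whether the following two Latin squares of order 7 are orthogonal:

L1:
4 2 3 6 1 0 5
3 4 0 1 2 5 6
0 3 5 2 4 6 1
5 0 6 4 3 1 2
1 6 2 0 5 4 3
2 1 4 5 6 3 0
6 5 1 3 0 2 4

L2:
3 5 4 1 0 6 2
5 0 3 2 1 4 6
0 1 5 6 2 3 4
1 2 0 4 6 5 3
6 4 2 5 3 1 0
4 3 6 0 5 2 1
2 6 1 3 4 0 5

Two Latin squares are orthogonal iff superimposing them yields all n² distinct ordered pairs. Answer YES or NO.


Form the n² = 49 superimposed pairs (L1[i][j], L2[i][j]), row by row (rows and columns indexed from 0):
row 0: (4,3) (2,5) (3,4) (6,1) (1,0) (0,6) (5,2)
row 1: (3,5) (4,0) (0,3) (1,2) (2,1) (5,4) (6,6)
row 2: (0,0) (3,1) (5,5) (2,6) (4,2) (6,3) (1,4)
row 3: (5,1) (0,2) (6,0) (4,4) (3,6) (1,5) (2,3)
row 4: (1,6) (6,4) (2,2) (0,5) (5,3) (4,1) (3,0)
row 5: (2,4) (1,3) (4,6) (5,0) (6,5) (3,2) (0,1)
row 6: (6,2) (5,6) (1,1) (3,3) (0,4) (2,0) (4,5)
Orthogonality requires all 49 pairs distinct.
Check by first coordinate: for each symbol s of L1, list the L2 entries in the n cells where L1 = s; they must all differ.
  L1 = 0: L2 entries (in reading order) 6, 3, 0, 2, 5, 1, 4 — all 7 distinct ✓
  L1 = 1: L2 entries (in reading order) 0, 2, 4, 5, 6, 3, 1 — all 7 distinct ✓
  L1 = 2: L2 entries (in reading order) 5, 1, 6, 3, 2, 4, 0 — all 7 distinct ✓
  L1 = 3: L2 entries (in reading order) 4, 5, 1, 6, 0, 2, 3 — all 7 distinct ✓
  L1 = 4: L2 entries (in reading order) 3, 0, 2, 4, 1, 6, 5 — all 7 distinct ✓
  L1 = 5: L2 entries (in reading order) 2, 4, 5, 1, 3, 0, 6 — all 7 distinct ✓
  L1 = 6: L2 entries (in reading order) 1, 6, 3, 0, 4, 5, 2 — all 7 distinct ✓
Every symbol of L1 meets every symbol of L2 exactly once, so all 49 pairs are distinct (49 of 49).
Conclusion: YES.

YES


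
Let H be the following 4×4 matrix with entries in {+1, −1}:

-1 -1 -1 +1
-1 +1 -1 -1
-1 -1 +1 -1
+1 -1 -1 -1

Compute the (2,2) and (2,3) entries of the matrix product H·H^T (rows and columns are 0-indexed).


Row 2 of H: [-1, -1, 1, -1].
Row 3 of H: [1, -1, -1, -1].
(H·H^T)[2][2] = Σ_j H[2][j]·H[2][j] = (-1)² + (-1)² + (1)² + (-1)² = 1 + 1 + 1 + 1 = 4.
(H·H^T)[2][3] = Σ_j H[2][j]·H[3][j] = (-1)·(1) + (-1)·(-1) + (1)·(-1) + (-1)·(-1) = -1 + 1 + -1 + 1 = 0.
So rows 2 and 3 are orthogonal; the diagonal entry equals n = 4.

(2,2) entry = 4; (2,3) entry = 0.


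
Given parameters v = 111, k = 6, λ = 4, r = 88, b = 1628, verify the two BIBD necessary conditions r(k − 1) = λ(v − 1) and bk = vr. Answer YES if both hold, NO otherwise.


Condition (i): r(k − 1) = 88·5 = 440; λ(v − 1) = 4·110 = 440. Match? YES.
Condition (ii): bk = 1628·6 = 9768; vr = 111·88 = 9768. Match? YES.
Both conditions hold? YES.

YES


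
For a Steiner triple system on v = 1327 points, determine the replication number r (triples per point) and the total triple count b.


An STS(v) is a 2-(v, 3, 1) BIBD: block size k = 3, λ = 1.
Replication: r(k − 1) = λ(v − 1) ⇒ r·2 = 1327 − 1 = 1326 ⇒ r = 663.
Block count: bk = vr ⇒ b·3 = 1327·663 = 879801 ⇒ b = 293267.

r = 663, b = 293267.


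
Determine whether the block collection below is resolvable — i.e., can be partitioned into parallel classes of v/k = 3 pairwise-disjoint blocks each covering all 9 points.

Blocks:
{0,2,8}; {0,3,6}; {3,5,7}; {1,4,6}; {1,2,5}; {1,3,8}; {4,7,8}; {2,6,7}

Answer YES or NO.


v = 9, block size k = 3, number of blocks = 8.
For resolvability, blocks must partition into parallel classes of size v/k = 3.
Total blocks must therefore be a multiple of 3: 8 = 3·2 + 2 ⇒ not divisible ✗.
Resolvable? NO.

NO


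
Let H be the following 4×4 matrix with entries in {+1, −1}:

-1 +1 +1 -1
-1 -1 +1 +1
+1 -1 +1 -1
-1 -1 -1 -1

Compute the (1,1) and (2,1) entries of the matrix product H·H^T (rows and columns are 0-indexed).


Row 1 of H: [-1, -1, 1, 1].
Row 2 of H: [1, -1, 1, -1].
(H·H^T)[1][1] = Σ_j H[1][j]·H[1][j] = (-1)² + (-1)² + (1)² + (1)² = 1 + 1 + 1 + 1 = 4.
(H·H^T)[2][1] = Σ_j H[2][j]·H[1][j] = (1)·(-1) + (-1)·(-1) + (1)·(1) + (-1)·(1) = -1 + 1 + 1 + -1 = 0.
So rows 2 and 1 are orthogonal; the diagonal entry equals n = 4.

(1,1) entry = 4; (2,1) entry = 0.


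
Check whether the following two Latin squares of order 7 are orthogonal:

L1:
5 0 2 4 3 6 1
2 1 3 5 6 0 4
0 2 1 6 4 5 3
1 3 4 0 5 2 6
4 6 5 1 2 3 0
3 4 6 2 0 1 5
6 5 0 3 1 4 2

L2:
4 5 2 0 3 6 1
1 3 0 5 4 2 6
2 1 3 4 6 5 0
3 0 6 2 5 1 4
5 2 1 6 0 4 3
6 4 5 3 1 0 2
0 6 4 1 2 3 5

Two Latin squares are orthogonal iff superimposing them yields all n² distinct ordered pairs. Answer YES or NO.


Form the n² = 49 superimposed pairs (L1[i][j], L2[i][j]), row by row (rows and columns indexed from 0):
row 0: (5,4) (0,5) (2,2) (4,0) (3,3) (6,6) (1,1)
row 1: (2,1) (1,3) (3,0) (5,5) (6,4) (0,2) (4,6)
row 2: (0,2) (2,1) (1,3) (6,4) (4,6) (5,5) (3,0)
row 3: (1,3) (3,0) (4,6) (0,2) (5,5) (2,1) (6,4)
row 4: (4,5) (6,2) (5,1) (1,6) (2,0) (3,4) (0,3)
row 5: (3,6) (4,4) (6,5) (2,3) (0,1) (1,0) (5,2)
row 6: (6,0) (5,6) (0,4) (3,1) (1,2) (4,3) (2,5)
Orthogonality requires all 49 pairs distinct.
But the pair (0,2) repeats: cell (1,5) has L1 = 0, L2 = 2, and cell (2,0) has L1 = 0, L2 = 2.
A repeated pair means some other pair never occurs (only 35 distinct pairs out of 49), so the squares are not orthogonal.
Conclusion: NO.

NO


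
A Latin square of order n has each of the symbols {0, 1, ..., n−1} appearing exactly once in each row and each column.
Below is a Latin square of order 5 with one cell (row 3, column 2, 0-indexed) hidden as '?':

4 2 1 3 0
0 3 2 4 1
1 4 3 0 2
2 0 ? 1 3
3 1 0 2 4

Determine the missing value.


Row 3 contains symbols [0, 1, 2, 3] — missing [4].
Column 2 contains symbols [0, 1, 2, 3] — missing [4].
The missing symbol must appear in both missing sets; intersection = [4].
Therefore the hidden value is 4.

Missing value = 4.


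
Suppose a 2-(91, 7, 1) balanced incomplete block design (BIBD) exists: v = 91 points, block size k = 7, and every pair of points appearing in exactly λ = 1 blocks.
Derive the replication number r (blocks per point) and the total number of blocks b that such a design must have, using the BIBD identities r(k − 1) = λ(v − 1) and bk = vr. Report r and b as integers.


Any 2-(v, k, λ) BIBD satisfies two necessary conditions:
  (i)  Each point sits in r blocks, and counting incidences through any fixed point gives r(k − 1) = λ(v − 1), so r = λ(v − 1)/(k − 1).
  (ii) Total incidences bk = vr, so b = vr/k.
Step 1: r = λ(v − 1)/(k − 1) = 1·(91 − 1)/(7 − 1) = 1·90/6 = 90/6 = 15.
Step 2: b = vr/k = 91·15/7 = 1365/7 = 195.
Check integrality: r = 15 ∈ Z ✓, b = 195 ∈ Z ✓.
(These identities are necessary conditions: they determine r and b for any design with these parameters, but do not by themselves prove that one exists.)

r = 15, b = 195.


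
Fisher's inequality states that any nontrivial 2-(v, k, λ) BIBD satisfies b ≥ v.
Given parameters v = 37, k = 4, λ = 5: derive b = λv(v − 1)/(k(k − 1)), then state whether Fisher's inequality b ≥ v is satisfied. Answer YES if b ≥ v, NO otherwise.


b = λv(v − 1)/(k(k − 1)) = 5·37·36/(4·3) = 6660/12 = 555.
Compare with v = 37: b ≥ v, so Fisher's inequality holds.

YES


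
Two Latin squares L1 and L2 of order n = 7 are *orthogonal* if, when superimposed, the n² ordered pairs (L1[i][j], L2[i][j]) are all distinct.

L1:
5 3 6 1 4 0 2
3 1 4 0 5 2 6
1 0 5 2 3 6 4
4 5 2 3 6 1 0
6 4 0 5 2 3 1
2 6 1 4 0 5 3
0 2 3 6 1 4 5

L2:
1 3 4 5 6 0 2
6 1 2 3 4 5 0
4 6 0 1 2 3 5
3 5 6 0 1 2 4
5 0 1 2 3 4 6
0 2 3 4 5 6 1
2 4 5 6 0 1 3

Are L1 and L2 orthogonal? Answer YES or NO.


Form the n² = 49 superimposed pairs (L1[i][j], L2[i][j]), row by row (rows and columns indexed from 0):
row 0: (5,1) (3,3) (6,4) (1,5) (4,6) (0,0) (2,2)
row 1: (3,6) (1,1) (4,2) (0,3) (5,4) (2,5) (6,0)
row 2: (1,4) (0,6) (5,0) (2,1) (3,2) (6,3) (4,5)
row 3: (4,3) (5,5) (2,6) (3,0) (6,1) (1,2) (0,4)
row 4: (6,5) (4,0) (0,1) (5,2) (2,3) (3,4) (1,6)
row 5: (2,0) (6,2) (1,3) (4,4) (0,5) (5,6) (3,1)
row 6: (0,2) (2,4) (3,5) (6,6) (1,0) (4,1) (5,3)
Orthogonality requires all 49 pairs distinct.
Check by first coordinate: for each symbol s of L1, list the L2 entries in the n cells where L1 = s; they must all differ.
  L1 = 0: L2 entries (in reading order) 0, 3, 6, 4, 1, 5, 2 — all 7 distinct ✓
  L1 = 1: L2 entries (in reading order) 5, 1, 4, 2, 6, 3, 0 — all 7 distinct ✓
  L1 = 2: L2 entries (in reading order) 2, 5, 1, 6, 3, 0, 4 — all 7 distinct ✓
  L1 = 3: L2 entries (in reading order) 3, 6, 2, 0, 4, 1, 5 — all 7 distinct ✓
  L1 = 4: L2 entries (in reading order) 6, 2, 5, 3, 0, 4, 1 — all 7 distinct ✓
  L1 = 5: L2 entries (in reading order) 1, 4, 0, 5, 2, 6, 3 — all 7 distinct ✓
  L1 = 6: L2 entries (in reading order) 4, 0, 3, 1, 5, 2, 6 — all 7 distinct ✓
Every symbol of L1 meets every symbol of L2 exactly once, so all 49 pairs are distinct (49 of 49).
Conclusion: YES.

YES


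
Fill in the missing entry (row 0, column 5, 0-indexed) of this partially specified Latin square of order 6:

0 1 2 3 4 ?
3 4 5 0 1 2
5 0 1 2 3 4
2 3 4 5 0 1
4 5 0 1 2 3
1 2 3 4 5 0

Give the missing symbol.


Row 0 contains symbols [0, 1, 2, 3, 4] — missing [5].
Column 5 contains symbols [0, 1, 2, 3, 4] — missing [5].
The missing symbol must appear in both missing sets; intersection = [5].
Therefore the hidden value is 5.

Missing value = 5.


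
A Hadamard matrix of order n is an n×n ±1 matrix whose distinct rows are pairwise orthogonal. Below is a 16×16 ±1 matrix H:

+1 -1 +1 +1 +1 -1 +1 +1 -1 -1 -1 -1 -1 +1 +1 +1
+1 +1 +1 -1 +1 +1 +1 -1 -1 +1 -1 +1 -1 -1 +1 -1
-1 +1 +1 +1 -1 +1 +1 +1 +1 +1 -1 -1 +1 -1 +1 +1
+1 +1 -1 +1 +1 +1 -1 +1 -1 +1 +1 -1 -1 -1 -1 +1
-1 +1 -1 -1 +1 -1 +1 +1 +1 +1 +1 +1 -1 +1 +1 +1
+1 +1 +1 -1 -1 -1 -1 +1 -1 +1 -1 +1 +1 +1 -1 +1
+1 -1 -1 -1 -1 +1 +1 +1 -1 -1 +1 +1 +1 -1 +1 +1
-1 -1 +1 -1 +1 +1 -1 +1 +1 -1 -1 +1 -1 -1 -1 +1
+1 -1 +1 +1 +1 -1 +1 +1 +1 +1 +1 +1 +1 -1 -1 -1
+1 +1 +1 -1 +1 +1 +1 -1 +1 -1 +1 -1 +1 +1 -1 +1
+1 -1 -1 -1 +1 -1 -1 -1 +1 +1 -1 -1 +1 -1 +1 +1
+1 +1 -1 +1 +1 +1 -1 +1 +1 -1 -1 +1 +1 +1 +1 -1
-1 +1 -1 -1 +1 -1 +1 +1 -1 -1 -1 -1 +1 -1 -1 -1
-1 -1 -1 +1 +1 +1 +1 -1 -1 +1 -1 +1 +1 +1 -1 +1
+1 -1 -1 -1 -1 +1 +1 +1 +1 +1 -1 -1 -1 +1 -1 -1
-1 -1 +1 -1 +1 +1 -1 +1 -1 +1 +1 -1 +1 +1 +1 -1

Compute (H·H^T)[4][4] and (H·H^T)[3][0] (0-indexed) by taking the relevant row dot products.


Row 0 of H: [1, -1, 1, 1, 1, -1, 1, 1, -1, -1, -1, -1, -1, 1, 1, 1].
Row 3 of H: [1, 1, -1, 1, 1, 1, -1, 1, -1, 1, 1, -1, -1, -1, -1, 1].
Row 4 of H: [-1, 1, -1, -1, 1, -1, 1, 1, 1, 1, 1, 1, -1, 1, 1, 1].
(H·H^T)[4][4] = Σ_j H[4][j]·H[4][j] = (-1)² + (1)² + (-1)² + (-1)² + (1)² + (-1)² + (1)² + (1)² + (1)² + (1)² + (1)² + (1)² + (-1)² + (1)² + (1)² + (1)² = 1 + 1 + 1 + 1 + 1 + 1 + 1 + 1 + 1 + 1 + 1 + 1 + 1 + 1 + 1 + 1 = 16.
(H·H^T)[3][0] = Σ_j H[3][j]·H[0][j] = (1)·(1) + (1)·(-1) + (-1)·(1) + (1)·(1) + (1)·(1) + (1)·(-1) + (-1)·(1) + (1)·(1) + (-1)·(-1) + (1)·(-1) + (1)·(-1) + (-1)·(-1) + (-1)·(-1) + (-1)·(1) + (-1)·(1) + (1)·(1) = 1 + -1 + -1 + 1 + 1 + -1 + -1 + 1 + 1 + -1 + -1 + 1 + 1 + -1 + -1 + 1 = 0.
So rows 3 and 0 are orthogonal; the diagonal entry equals n = 16.

(4,4) entry = 16; (3,0) entry = 0.


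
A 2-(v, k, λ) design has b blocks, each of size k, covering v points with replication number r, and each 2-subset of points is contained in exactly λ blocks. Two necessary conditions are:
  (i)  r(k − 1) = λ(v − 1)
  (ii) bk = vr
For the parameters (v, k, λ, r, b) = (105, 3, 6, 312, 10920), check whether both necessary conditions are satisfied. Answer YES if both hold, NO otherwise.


Condition (i): r(k − 1) = 312·2 = 624; λ(v − 1) = 6·104 = 624. Match? YES.
Condition (ii): bk = 10920·3 = 32760; vr = 105·312 = 32760. Match? YES.
Both conditions hold? YES.

YES


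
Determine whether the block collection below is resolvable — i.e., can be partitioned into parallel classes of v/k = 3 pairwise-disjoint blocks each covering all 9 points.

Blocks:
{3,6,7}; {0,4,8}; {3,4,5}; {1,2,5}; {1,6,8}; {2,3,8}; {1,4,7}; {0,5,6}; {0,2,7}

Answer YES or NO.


v = 9, block size k = 3, number of blocks = 9.
For resolvability, blocks must partition into parallel classes of size v/k = 3.
Total blocks must therefore be a multiple of 3: 9 = 3·3 + 0 ⇒ divisible ✓.
Greedy packing gives 3 candidate class(es). Each should be a full parallel class (size 3, covers all 9 points).
  Class 1 (3 blocks): {3,6,7}; {0,4,8}; {1,2,5}. Points covered: [0, 1, 2, 3, 4, 5, 6, 7, 8].
  Class 2 (3 blocks): {3,4,5}; {1,6,8}; {0,2,7}. Points covered: [0, 1, 2, 3, 4, 5, 6, 7, 8].
  Class 3 (3 blocks): {2,3,8}; {1,4,7}; {0,5,6}. Points covered: [0, 1, 2, 3, 4, 5, 6, 7, 8].
All classes full (size 3)? YES. All classes cover every point? YES.
Resolvable? YES.

YES


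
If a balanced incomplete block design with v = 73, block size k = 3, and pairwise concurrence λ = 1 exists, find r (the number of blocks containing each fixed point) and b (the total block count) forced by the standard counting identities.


Any 2-(v, k, λ) BIBD satisfies two necessary conditions:
  (i)  Each point sits in r blocks, and counting incidences through any fixed point gives r(k − 1) = λ(v − 1), so r = λ(v − 1)/(k − 1).
  (ii) Total incidences bk = vr, so b = vr/k.
Step 1: r = λ(v − 1)/(k − 1) = 1·(73 − 1)/(3 − 1) = 1·72/2 = 72/2 = 36.
Step 2: b = vr/k = 73·36/3 = 2628/3 = 876.
Check integrality: r = 36 ∈ Z ✓, b = 876 ∈ Z ✓.
(These identities are necessary conditions: they determine r and b for any design with these parameters, but do not by themselves prove that one exists.)

r = 36, b = 876.


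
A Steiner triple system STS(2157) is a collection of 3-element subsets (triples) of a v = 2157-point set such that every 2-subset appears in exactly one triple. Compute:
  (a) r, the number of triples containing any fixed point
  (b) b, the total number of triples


An STS(v) is a 2-(v, 3, 1) BIBD: block size k = 3, λ = 1.
Replication: r(k − 1) = λ(v − 1) ⇒ r·2 = 2157 − 1 = 2156 ⇒ r = 1078.
Block count: bk = vr ⇒ b·3 = 2157·1078 = 2325246 ⇒ b = 775082.
(Check via b = v(v − 1)/6 = 2157·2156/6 = 4650492/6 = 775082.)

r = 1078, b = 775082.


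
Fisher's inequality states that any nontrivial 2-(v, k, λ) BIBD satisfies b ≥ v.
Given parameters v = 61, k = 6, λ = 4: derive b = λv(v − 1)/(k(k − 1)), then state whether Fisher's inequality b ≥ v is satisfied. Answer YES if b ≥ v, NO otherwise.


b = λv(v − 1)/(k(k − 1)) = 4·61·60/(6·5) = 14640/30 = 488.
Compare with v = 61: b ≥ v, so Fisher's inequality holds.

YES


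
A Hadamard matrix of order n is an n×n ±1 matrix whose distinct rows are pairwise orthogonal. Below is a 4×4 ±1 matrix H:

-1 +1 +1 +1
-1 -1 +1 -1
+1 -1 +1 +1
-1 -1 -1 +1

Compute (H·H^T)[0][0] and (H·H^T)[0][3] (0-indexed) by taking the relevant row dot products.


Row 0 of H: [-1, 1, 1, 1].
Row 3 of H: [-1, -1, -1, 1].
(H·H^T)[0][0] = Σ_j H[0][j]·H[0][j] = (-1)² + (1)² + (1)² + (1)² = 1 + 1 + 1 + 1 = 4.
(H·H^T)[0][3] = Σ_j H[0][j]·H[3][j] = (-1)·(-1) + (1)·(-1) + (1)·(-1) + (1)·(1) = 1 + -1 + -1 + 1 = 0.
So rows 0 and 3 are orthogonal; the diagonal entry equals n = 4.

(0,0) entry = 4; (0,3) entry = 0.


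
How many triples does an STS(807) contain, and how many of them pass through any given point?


An STS(v) is a 2-(v, 3, 1) BIBD: block size k = 3, λ = 1.
Replication: r(k − 1) = λ(v − 1) ⇒ r·2 = 807 − 1 = 806 ⇒ r = 403.
Block count: bk = vr ⇒ b·3 = 807·403 = 325221 ⇒ b = 108407.
(Check via b = v(v − 1)/6 = 807·806/6 = 650442/6 = 108407.)

r = 403, b = 108407.


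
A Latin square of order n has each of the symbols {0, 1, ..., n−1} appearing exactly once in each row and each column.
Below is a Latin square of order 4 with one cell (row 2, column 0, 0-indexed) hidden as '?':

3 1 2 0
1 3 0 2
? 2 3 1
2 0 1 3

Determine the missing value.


Row 2 contains symbols [1, 2, 3] — missing [0].
Column 0 contains symbols [1, 2, 3] — missing [0].
The missing symbol must appear in both missing sets; intersection = [0].
Therefore the hidden value is 0.

Missing value = 0.


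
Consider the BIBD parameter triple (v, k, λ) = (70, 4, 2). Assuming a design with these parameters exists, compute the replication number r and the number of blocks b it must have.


Any 2-(v, k, λ) BIBD satisfies two necessary conditions:
  (i)  Each point sits in r blocks, and counting incidences through any fixed point gives r(k − 1) = λ(v − 1), so r = λ(v − 1)/(k − 1).
  (ii) Total incidences bk = vr, so b = vr/k.
Step 1: r = λ(v − 1)/(k − 1) = 2·(70 − 1)/(4 − 1) = 2·69/3 = 138/3 = 46.
Step 2: b = vr/k = 70·46/4 = 3220/4 = 805.
Check integrality: r = 46 ∈ Z ✓, b = 805 ∈ Z ✓.
(These identities are necessary conditions: they determine r and b for any design with these parameters, but do not by themselves prove that one exists.)

r = 46, b = 805.


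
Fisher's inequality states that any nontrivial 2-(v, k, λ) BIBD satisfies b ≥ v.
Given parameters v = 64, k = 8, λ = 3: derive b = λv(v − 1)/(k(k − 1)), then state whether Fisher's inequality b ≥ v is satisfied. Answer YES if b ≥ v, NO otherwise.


b = λv(v − 1)/(k(k − 1)) = 3·64·63/(8·7) = 12096/56 = 216.
Compare with v = 64: b ≥ v, so Fisher's inequality holds.

YES


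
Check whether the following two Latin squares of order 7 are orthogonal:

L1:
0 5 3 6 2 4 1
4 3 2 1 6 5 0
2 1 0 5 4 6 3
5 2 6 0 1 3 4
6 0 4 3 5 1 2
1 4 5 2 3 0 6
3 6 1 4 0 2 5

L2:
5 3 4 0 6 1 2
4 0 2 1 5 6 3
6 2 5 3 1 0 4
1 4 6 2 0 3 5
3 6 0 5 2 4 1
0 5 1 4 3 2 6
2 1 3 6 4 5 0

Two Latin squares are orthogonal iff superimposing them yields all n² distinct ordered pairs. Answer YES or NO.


Form the n² = 49 superimposed pairs (L1[i][j], L2[i][j]), row by row (rows and columns indexed from 0):
row 0: (0,5) (5,3) (3,4) (6,0) (2,6) (4,1) (1,2)
row 1: (4,4) (3,0) (2,2) (1,1) (6,5) (5,6) (0,3)
row 2: (2,6) (1,2) (0,5) (5,3) (4,1) (6,0) (3,4)
row 3: (5,1) (2,4) (6,6) (0,2) (1,0) (3,3) (4,5)
row 4: (6,3) (0,6) (4,0) (3,5) (5,2) (1,4) (2,1)
row 5: (1,0) (4,5) (5,1) (2,4) (3,3) (0,2) (6,6)
row 6: (3,2) (6,1) (1,3) (4,6) (0,4) (2,5) (5,0)
Orthogonality requires all 49 pairs distinct.
But the pair (2,6) repeats: cell (0,4) has L1 = 2, L2 = 6, and cell (2,0) has L1 = 2, L2 = 6.
A repeated pair means some other pair never occurs (only 35 distinct pairs out of 49), so the squares are not orthogonal.
Conclusion: NO.

NO


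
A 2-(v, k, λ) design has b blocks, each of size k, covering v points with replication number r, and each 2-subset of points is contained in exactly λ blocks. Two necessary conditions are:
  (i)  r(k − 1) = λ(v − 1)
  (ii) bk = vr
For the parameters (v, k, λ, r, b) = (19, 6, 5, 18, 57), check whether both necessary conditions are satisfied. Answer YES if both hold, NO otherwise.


Condition (i): r(k − 1) = 18·5 = 90; λ(v − 1) = 5·18 = 90. Match? YES.
Condition (ii): bk = 57·6 = 342; vr = 19·18 = 342. Match? YES.
Both conditions hold? YES.

YES


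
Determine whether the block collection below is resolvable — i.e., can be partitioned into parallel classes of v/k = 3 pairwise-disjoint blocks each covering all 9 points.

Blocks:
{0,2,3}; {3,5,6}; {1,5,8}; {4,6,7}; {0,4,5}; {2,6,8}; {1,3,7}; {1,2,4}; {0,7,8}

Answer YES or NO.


v = 9, block size k = 3, number of blocks = 9.
For resolvability, blocks must partition into parallel classes of size v/k = 3.
Total blocks must therefore be a multiple of 3: 9 = 3·3 + 0 ⇒ divisible ✓.
Greedy packing gives 3 candidate class(es). Each should be a full parallel class (size 3, covers all 9 points).
  Class 1 (3 blocks): {0,2,3}; {1,5,8}; {4,6,7}. Points covered: [0, 1, 2, 3, 4, 5, 6, 7, 8].
  Class 2 (3 blocks): {3,5,6}; {1,2,4}; {0,7,8}. Points covered: [0, 1, 2, 3, 4, 5, 6, 7, 8].
  Class 3 (3 blocks): {0,4,5}; {2,6,8}; {1,3,7}. Points covered: [0, 1, 2, 3, 4, 5, 6, 7, 8].
All classes full (size 3)? YES. All classes cover every point? YES.
Resolvable? YES.

YES


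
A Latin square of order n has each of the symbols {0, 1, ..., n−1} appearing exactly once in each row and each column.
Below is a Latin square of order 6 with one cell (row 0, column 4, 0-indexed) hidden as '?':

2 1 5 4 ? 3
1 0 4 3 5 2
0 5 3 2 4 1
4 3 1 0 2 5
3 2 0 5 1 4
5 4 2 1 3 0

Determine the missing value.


Row 0 contains symbols [1, 2, 3, 4, 5] — missing [0].
Column 4 contains symbols [1, 2, 3, 4, 5] — missing [0].
The missing symbol must appear in both missing sets; intersection = [0].
Therefore the hidden value is 0.

Missing value = 0.


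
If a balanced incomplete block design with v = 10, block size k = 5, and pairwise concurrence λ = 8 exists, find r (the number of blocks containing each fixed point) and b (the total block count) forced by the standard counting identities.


Any 2-(v, k, λ) BIBD satisfies two necessary conditions:
  (i)  Each point sits in r blocks, and counting incidences through any fixed point gives r(k − 1) = λ(v − 1), so r = λ(v − 1)/(k − 1).
  (ii) Total incidences bk = vr, so b = vr/k.
Step 1: r = λ(v − 1)/(k − 1) = 8·(10 − 1)/(5 − 1) = 8·9/4 = 72/4 = 18.
Step 2: b = vr/k = 10·18/5 = 180/5 = 36.
Check integrality: r = 18 ∈ Z ✓, b = 36 ∈ Z ✓.
(These identities are necessary conditions: they determine r and b for any design with these parameters, but do not by themselves prove that one exists.)

r = 18, b = 36.


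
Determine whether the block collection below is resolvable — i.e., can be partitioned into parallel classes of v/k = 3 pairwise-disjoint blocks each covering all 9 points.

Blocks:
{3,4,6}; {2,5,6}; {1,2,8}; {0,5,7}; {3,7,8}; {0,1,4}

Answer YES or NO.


v = 9, block size k = 3, number of blocks = 6.
For resolvability, blocks must partition into parallel classes of size v/k = 3.
Total blocks must therefore be a multiple of 3: 6 = 3·2 + 0 ⇒ divisible ✓.
Greedy packing gives 2 candidate class(es). Each should be a full parallel class (size 3, covers all 9 points).
  Class 1 (3 blocks): {3,4,6}; {1,2,8}; {0,5,7}. Points covered: [0, 1, 2, 3, 4, 5, 6, 7, 8].
  Class 2 (3 blocks): {2,5,6}; {3,7,8}; {0,1,4}. Points covered: [0, 1, 2, 3, 4, 5, 6, 7, 8].
All classes full (size 3)? YES. All classes cover every point? YES.
Resolvable? YES.

YES


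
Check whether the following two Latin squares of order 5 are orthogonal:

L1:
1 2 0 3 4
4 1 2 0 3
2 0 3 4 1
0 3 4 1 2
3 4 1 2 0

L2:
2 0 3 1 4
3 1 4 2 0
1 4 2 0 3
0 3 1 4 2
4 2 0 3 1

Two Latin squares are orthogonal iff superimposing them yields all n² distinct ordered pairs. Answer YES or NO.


Form the n² = 25 superimposed pairs (L1[i][j], L2[i][j]), row by row (rows and columns indexed from 0):
row 0: (1,2) (2,0) (0,3) (3,1) (4,4)
row 1: (4,3) (1,1) (2,4) (0,2) (3,0)
row 2: (2,1) (0,4) (3,2) (4,0) (1,3)
row 3: (0,0) (3,3) (4,1) (1,4) (2,2)
row 4: (3,4) (4,2) (1,0) (2,3) (0,1)
Orthogonality requires all 25 pairs distinct.
Check by first coordinate: for each symbol s of L1, list the L2 entries in the n cells where L1 = s; they must all differ.
  L1 = 0: L2 entries (in reading order) 3, 2, 4, 0, 1 — all 5 distinct ✓
  L1 = 1: L2 entries (in reading order) 2, 1, 3, 4, 0 — all 5 distinct ✓
  L1 = 2: L2 entries (in reading order) 0, 4, 1, 2, 3 — all 5 distinct ✓
  L1 = 3: L2 entries (in reading order) 1, 0, 2, 3, 4 — all 5 distinct ✓
  L1 = 4: L2 entries (in reading order) 4, 3, 0, 1, 2 — all 5 distinct ✓
Every symbol of L1 meets every symbol of L2 exactly once, so all 25 pairs are distinct (25 of 25).
Conclusion: YES.

YES


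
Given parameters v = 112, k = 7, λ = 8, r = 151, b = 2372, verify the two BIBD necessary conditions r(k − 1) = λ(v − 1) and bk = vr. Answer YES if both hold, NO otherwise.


Condition (i): r(k − 1) = 151·6 = 906; λ(v − 1) = 8·111 = 888. Match? NO.
Condition (ii): bk = 2372·7 = 16604; vr = 112·151 = 16912. Match? NO.
Both conditions hold? NO.

NO


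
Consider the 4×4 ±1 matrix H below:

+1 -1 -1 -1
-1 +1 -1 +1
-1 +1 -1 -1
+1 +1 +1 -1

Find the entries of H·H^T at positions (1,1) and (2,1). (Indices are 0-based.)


Row 1 of H: [-1, 1, -1, 1].
Row 2 of H: [-1, 1, -1, -1].
(H·H^T)[1][1] = Σ_j H[1][j]·H[1][j] = (-1)² + (1)² + (-1)² + (1)² = 1 + 1 + 1 + 1 = 4.
(H·H^T)[2][1] = Σ_j H[2][j]·H[1][j] = (-1)·(-1) + (1)·(1) + (-1)·(-1) + (-1)·(1) = 1 + 1 + 1 + -1 = 2.
Rows 2 and 1 are not orthogonal (dot product = 2 ≠ 0), so H is not a Hadamard matrix.

(1,1) entry = 4; (2,1) entry = 2.


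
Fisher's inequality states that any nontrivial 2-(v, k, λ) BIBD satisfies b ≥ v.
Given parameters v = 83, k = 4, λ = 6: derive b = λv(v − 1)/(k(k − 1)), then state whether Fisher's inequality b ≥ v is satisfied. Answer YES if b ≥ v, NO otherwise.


r = λ(v − 1)/(k − 1) = 6·82/3 = 164.
b = vr/k = 83·164/4 = 3403.
Fisher's inequality: b ≥ v ⇔ 3403 ≥ 83? YES.

YES


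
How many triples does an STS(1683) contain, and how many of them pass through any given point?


An STS(v) is a 2-(v, 3, 1) BIBD: block size k = 3, λ = 1.
Replication: r(k − 1) = λ(v − 1) ⇒ r·2 = 1683 − 1 = 1682 ⇒ r = 841.
Block count: bk = vr ⇒ b·3 = 1683·841 = 1415403 ⇒ b = 471801.
(Check via b = v(v − 1)/6 = 1683·1682/6 = 2830806/6 = 471801.)

r = 841, b = 471801.


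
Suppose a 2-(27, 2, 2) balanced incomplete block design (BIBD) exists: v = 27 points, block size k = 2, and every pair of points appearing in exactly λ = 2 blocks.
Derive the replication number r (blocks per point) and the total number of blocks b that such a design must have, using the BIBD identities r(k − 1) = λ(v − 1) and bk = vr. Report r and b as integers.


Any 2-(v, k, λ) BIBD satisfies two necessary conditions:
  (i)  Each point sits in r blocks, and counting incidences through any fixed point gives r(k − 1) = λ(v − 1), so r = λ(v − 1)/(k − 1).
  (ii) Total incidences bk = vr, so b = vr/k.
Step 1: r = λ(v − 1)/(k − 1) = 2·(27 − 1)/(2 − 1) = 2·26/1 = 52/1 = 52.
Step 2: b = vr/k = 27·52/2 = 1404/2 = 702.
Check integrality: r = 52 ∈ Z ✓, b = 702 ∈ Z ✓.
(These identities are necessary conditions: they determine r and b for any design with these parameters, but do not by themselves prove that one exists.)

r = 52, b = 702.


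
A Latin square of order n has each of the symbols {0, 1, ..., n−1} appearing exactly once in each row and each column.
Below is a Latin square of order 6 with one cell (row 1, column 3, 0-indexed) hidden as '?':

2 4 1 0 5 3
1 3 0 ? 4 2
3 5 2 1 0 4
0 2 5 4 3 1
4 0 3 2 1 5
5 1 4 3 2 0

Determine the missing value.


Row 1 contains symbols [0, 1, 2, 3, 4] — missing [5].
Column 3 contains symbols [0, 1, 2, 3, 4] — missing [5].
The missing symbol must appear in both missing sets; intersection = [5].
Therefore the hidden value is 5.

Missing value = 5.


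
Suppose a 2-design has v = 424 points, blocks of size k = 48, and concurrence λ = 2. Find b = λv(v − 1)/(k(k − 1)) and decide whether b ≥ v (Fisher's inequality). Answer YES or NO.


r = λ(v − 1)/(k − 1) = 2·423/47 = 18.
b = vr/k = 424·18/48 = 159.
Fisher's inequality: b ≥ v ⇔ 159 ≥ 424? NO.

NO


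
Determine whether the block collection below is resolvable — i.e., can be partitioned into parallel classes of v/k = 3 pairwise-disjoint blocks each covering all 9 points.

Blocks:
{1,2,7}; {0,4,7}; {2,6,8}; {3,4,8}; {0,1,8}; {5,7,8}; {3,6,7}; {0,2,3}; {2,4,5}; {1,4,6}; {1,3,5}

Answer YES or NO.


v = 9, block size k = 3, number of blocks = 11.
For resolvability, blocks must partition into parallel classes of size v/k = 3.
Total blocks must therefore be a multiple of 3: 11 = 3·3 + 2 ⇒ not divisible ✗.
Resolvable? NO.

NO


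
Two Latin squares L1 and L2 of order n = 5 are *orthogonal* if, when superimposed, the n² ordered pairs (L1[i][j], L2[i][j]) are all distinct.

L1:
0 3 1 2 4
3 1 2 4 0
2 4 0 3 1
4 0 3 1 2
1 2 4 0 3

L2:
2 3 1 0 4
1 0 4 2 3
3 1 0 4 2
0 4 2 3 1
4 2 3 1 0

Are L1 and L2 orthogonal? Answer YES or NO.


Form the n² = 25 superimposed pairs (L1[i][j], L2[i][j]), row by row (rows and columns indexed from 0):
row 0: (0,2) (3,3) (1,1) (2,0) (4,4)
row 1: (3,1) (1,0) (2,4) (4,2) (0,3)
row 2: (2,3) (4,1) (0,0) (3,4) (1,2)
row 3: (4,0) (0,4) (3,2) (1,3) (2,1)
row 4: (1,4) (2,2) (4,3) (0,1) (3,0)
Orthogonality requires all 25 pairs distinct.
Check by first coordinate: for each symbol s of L1, list the L2 entries in the n cells where L1 = s; they must all differ.
  L1 = 0: L2 entries (in reading order) 2, 3, 0, 4, 1 — all 5 distinct ✓
  L1 = 1: L2 entries (in reading order) 1, 0, 2, 3, 4 — all 5 distinct ✓
  L1 = 2: L2 entries (in reading order) 0, 4, 3, 1, 2 — all 5 distinct ✓
  L1 = 3: L2 entries (in reading order) 3, 1, 4, 2, 0 — all 5 distinct ✓
  L1 = 4: L2 entries (in reading order) 4, 2, 1, 0, 3 — all 5 distinct ✓
Every symbol of L1 meets every symbol of L2 exactly once, so all 25 pairs are distinct (25 of 25).
Conclusion: YES.

YES


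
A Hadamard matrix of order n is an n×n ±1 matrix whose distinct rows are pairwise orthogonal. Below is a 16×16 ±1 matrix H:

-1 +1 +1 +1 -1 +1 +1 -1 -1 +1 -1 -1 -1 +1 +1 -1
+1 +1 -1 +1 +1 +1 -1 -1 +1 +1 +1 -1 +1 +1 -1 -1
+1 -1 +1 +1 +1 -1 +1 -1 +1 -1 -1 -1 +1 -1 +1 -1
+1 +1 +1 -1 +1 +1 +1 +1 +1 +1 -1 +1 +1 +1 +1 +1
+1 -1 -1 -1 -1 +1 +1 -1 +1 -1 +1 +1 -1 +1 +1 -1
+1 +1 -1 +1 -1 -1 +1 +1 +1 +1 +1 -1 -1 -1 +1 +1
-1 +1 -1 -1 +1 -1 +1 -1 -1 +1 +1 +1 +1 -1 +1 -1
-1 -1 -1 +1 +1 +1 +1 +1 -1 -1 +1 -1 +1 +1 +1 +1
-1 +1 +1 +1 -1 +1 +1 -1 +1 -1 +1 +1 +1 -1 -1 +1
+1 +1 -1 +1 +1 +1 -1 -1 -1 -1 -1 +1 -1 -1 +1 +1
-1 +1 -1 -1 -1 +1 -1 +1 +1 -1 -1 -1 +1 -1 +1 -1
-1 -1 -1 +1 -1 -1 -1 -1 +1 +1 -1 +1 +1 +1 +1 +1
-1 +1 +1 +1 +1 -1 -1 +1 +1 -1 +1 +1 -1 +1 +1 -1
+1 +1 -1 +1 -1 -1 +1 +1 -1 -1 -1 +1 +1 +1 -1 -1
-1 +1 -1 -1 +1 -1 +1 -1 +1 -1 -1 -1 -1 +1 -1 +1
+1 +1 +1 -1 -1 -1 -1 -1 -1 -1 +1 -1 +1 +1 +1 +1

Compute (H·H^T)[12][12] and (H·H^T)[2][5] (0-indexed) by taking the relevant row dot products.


Row 2 of H: [1, -1, 1, 1, 1, -1, 1, -1, 1, -1, -1, -1, 1, -1, 1, -1].
Row 5 of H: [1, 1, -1, 1, -1, -1, 1, 1, 1, 1, 1, -1, -1, -1, 1, 1].
Row 12 of H: [-1, 1, 1, 1, 1, -1, -1, 1, 1, -1, 1, 1, -1, 1, 1, -1].
(H·H^T)[12][12] = Σ_j H[12][j]·H[12][j] = (-1)² + (1)² + (1)² + (1)² + (1)² + (-1)² + (-1)² + (1)² + (1)² + (-1)² + (1)² + (1)² + (-1)² + (1)² + (1)² + (-1)² = 1 + 1 + 1 + 1 + 1 + 1 + 1 + 1 + 1 + 1 + 1 + 1 + 1 + 1 + 1 + 1 = 16.
(H·H^T)[2][5] = Σ_j H[2][j]·H[5][j] = (1)·(1) + (-1)·(1) + (1)·(-1) + (1)·(1) + (1)·(-1) + (-1)·(-1) + (1)·(1) + (-1)·(1) + (1)·(1) + (-1)·(1) + (-1)·(1) + (-1)·(-1) + (1)·(-1) + (-1)·(-1) + (1)·(1) + (-1)·(1) = 1 + -1 + -1 + 1 + -1 + 1 + 1 + -1 + 1 + -1 + -1 + 1 + -1 + 1 + 1 + -1 = 0.
So rows 2 and 5 are orthogonal; the diagonal entry equals n = 16.

(12,12) entry = 16; (2,5) entry = 0.


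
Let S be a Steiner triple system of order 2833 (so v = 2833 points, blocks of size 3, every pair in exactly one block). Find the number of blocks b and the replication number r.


An STS(v) is a 2-(v, 3, 1) BIBD: block size k = 3, λ = 1.
Replication: r(k − 1) = λ(v − 1) ⇒ r·2 = 2833 − 1 = 2832 ⇒ r = 1416.
Block count: bk = vr ⇒ b·3 = 2833·1416 = 4011528 ⇒ b = 1337176.

r = 1416, b = 1337176.


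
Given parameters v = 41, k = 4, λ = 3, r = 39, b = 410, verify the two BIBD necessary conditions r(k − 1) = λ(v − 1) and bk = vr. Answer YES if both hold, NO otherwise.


Condition (i): r(k − 1) = 39·3 = 117; λ(v − 1) = 3·40 = 120. Match? NO.
Condition (ii): bk = 410·4 = 1640; vr = 41·39 = 1599. Match? NO.
Both conditions hold? NO.

NO


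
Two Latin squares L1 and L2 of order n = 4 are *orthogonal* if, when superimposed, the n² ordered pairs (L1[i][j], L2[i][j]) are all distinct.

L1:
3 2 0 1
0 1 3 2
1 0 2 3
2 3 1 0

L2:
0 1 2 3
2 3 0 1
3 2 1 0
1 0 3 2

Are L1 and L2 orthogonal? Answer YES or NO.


Form the n² = 16 superimposed pairs (L1[i][j], L2[i][j]), row by row (rows and columns indexed from 0):
row 0: (3,0) (2,1) (0,2) (1,3)
row 1: (0,2) (1,3) (3,0) (2,1)
row 2: (1,3) (0,2) (2,1) (3,0)
row 3: (2,1) (3,0) (1,3) (0,2)
Orthogonality requires all 16 pairs distinct.
But the pair (0,2) repeats: cell (0,2) has L1 = 0, L2 = 2, and cell (1,0) has L1 = 0, L2 = 2.
A repeated pair means some other pair never occurs (only 4 distinct pairs out of 16), so the squares are not orthogonal.
Conclusion: NO.

NO


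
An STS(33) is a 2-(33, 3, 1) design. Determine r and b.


An STS(v) is a 2-(v, 3, 1) BIBD: block size k = 3, λ = 1.
Replication: r(k − 1) = λ(v − 1) ⇒ r·2 = 33 − 1 = 32 ⇒ r = 16.
Block count: bk = vr ⇒ b·3 = 33·16 = 528 ⇒ b = 176.
(Check via b = v(v − 1)/6 = 33·32/6 = 1056/6 = 176.)

r = 16, b = 176.


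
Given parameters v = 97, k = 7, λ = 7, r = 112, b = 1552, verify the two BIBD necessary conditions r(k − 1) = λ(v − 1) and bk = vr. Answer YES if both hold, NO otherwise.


Condition (i): r(k − 1) = 112·6 = 672; λ(v − 1) = 7·96 = 672. Match? YES.
Condition (ii): bk = 1552·7 = 10864; vr = 97·112 = 10864. Match? YES.
Both conditions hold? YES.

YES


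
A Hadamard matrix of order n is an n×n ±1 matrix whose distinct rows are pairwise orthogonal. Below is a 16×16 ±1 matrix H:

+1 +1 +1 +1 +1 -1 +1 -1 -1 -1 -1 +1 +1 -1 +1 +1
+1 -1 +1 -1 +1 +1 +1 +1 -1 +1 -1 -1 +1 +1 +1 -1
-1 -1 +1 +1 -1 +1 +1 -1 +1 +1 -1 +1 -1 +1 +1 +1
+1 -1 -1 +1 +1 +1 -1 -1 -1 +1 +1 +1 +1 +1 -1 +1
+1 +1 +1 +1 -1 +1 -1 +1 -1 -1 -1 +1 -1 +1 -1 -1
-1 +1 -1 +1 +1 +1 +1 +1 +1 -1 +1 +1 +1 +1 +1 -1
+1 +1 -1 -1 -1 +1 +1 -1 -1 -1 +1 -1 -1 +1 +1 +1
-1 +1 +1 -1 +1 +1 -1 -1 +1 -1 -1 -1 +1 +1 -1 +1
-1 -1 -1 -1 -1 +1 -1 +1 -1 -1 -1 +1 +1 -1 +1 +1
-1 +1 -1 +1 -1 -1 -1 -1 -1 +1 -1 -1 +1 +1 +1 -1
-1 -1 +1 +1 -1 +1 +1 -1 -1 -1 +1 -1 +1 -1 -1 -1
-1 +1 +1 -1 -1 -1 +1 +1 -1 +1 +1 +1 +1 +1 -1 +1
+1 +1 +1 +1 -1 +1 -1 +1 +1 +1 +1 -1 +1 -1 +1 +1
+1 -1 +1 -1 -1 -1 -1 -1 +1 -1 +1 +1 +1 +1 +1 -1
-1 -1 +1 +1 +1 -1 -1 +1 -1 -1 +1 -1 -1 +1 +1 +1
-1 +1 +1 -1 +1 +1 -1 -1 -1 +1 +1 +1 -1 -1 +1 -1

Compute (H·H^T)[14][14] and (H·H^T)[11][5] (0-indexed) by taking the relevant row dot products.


Row 5 of H: [-1, 1, -1, 1, 1, 1, 1, 1, 1, -1, 1, 1, 1, 1, 1, -1].
Row 11 of H: [-1, 1, 1, -1, -1, -1, 1, 1, -1, 1, 1, 1, 1, 1, -1, 1].
Row 14 of H: [-1, -1, 1, 1, 1, -1, -1, 1, -1, -1, 1, -1, -1, 1, 1, 1].
(H·H^T)[14][14] = Σ_j H[14][j]·H[14][j] = (-1)² + (-1)² + (1)² + (1)² + (1)² + (-1)² + (-1)² + (1)² + (-1)² + (-1)² + (1)² + (-1)² + (-1)² + (1)² + (1)² + (1)² = 1 + 1 + 1 + 1 + 1 + 1 + 1 + 1 + 1 + 1 + 1 + 1 + 1 + 1 + 1 + 1 = 16.
(H·H^T)[11][5] = Σ_j H[11][j]·H[5][j] = (-1)·(-1) + (1)·(1) + (1)·(-1) + (-1)·(1) + (-1)·(1) + (-1)·(1) + (1)·(1) + (1)·(1) + (-1)·(1) + (1)·(-1) + (1)·(1) + (1)·(1) + (1)·(1) + (1)·(1) + (-1)·(1) + (1)·(-1) = 1 + 1 + -1 + -1 + -1 + -1 + 1 + 1 + -1 + -1 + 1 + 1 + 1 + 1 + -1 + -1 = 0.
So rows 11 and 5 are orthogonal; the diagonal entry equals n = 16.

(14,14) entry = 16; (11,5) entry = 0.


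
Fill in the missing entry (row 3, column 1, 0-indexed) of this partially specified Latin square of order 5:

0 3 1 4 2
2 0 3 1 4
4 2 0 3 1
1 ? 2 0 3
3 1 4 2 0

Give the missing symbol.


Row 3 contains symbols [0, 1, 2, 3] — missing [4].
Column 1 contains symbols [0, 1, 2, 3] — missing [4].
The missing symbol must appear in both missing sets; intersection = [4].
Therefore the hidden value is 4.

Missing value = 4.


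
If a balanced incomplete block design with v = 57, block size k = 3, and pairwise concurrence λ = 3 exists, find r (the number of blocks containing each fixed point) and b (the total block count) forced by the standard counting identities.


Any 2-(v, k, λ) BIBD satisfies two necessary conditions:
  (i)  Each point sits in r blocks, and counting incidences through any fixed point gives r(k − 1) = λ(v − 1), so r = λ(v − 1)/(k − 1).
  (ii) Total incidences bk = vr, so b = vr/k.
Step 1: r = λ(v − 1)/(k − 1) = 3·(57 − 1)/(3 − 1) = 3·56/2 = 168/2 = 84.
Step 2: b = vr/k = 57·84/3 = 4788/3 = 1596.
Check integrality: r = 84 ∈ Z ✓, b = 1596 ∈ Z ✓.
(These identities are necessary conditions: they determine r and b for any design with these parameters, but do not by themselves prove that one exists.)

r = 84, b = 1596.


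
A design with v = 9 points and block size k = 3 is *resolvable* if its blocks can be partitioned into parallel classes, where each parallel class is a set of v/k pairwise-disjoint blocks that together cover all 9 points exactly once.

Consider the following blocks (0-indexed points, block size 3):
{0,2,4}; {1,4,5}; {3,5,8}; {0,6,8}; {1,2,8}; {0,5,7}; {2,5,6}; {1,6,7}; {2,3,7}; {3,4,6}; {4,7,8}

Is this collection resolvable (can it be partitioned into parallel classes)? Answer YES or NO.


v = 9, block size k = 3, number of blocks = 11.
For resolvability, blocks must partition into parallel classes of size v/k = 3.
Total blocks must therefore be a multiple of 3: 11 = 3·3 + 2 ⇒ not divisible ✗.
Resolvable? NO.

NO


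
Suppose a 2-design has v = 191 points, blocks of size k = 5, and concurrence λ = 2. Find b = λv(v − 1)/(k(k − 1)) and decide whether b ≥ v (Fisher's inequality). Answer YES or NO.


b = λv(v − 1)/(k(k − 1)) = 2·191·190/(5·4) = 72580/20 = 3629.
Compare with v = 191: b ≥ v, so Fisher's inequality holds.

YES


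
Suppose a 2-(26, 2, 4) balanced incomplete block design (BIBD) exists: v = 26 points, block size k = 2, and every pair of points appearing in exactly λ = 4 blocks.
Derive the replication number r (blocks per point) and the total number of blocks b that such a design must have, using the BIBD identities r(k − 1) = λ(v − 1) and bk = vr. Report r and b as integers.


Any 2-(v, k, λ) BIBD satisfies two necessary conditions:
  (i)  Each point sits in r blocks, and counting incidences through any fixed point gives r(k − 1) = λ(v − 1), so r = λ(v − 1)/(k − 1).
  (ii) Total incidences bk = vr, so b = vr/k.
Step 1: r = λ(v − 1)/(k − 1) = 4·(26 − 1)/(2 − 1) = 4·25/1 = 100/1 = 100.
Step 2: b = vr/k = 26·100/2 = 2600/2 = 1300.
Check integrality: r = 100 ∈ Z ✓, b = 1300 ∈ Z ✓.
(These identities are necessary conditions: they determine r and b for any design with these parameters, but do not by themselves prove that one exists.)

r = 100, b = 1300.


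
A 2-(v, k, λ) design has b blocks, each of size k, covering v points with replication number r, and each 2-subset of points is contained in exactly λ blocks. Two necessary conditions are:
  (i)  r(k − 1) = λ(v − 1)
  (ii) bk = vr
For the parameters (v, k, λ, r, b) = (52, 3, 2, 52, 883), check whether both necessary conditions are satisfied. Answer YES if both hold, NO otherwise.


Condition (i): r(k − 1) = 52·2 = 104; λ(v − 1) = 2·51 = 102. Match? NO.
Condition (ii): bk = 883·3 = 2649; vr = 52·52 = 2704. Match? NO.
Both conditions hold? NO.

NO


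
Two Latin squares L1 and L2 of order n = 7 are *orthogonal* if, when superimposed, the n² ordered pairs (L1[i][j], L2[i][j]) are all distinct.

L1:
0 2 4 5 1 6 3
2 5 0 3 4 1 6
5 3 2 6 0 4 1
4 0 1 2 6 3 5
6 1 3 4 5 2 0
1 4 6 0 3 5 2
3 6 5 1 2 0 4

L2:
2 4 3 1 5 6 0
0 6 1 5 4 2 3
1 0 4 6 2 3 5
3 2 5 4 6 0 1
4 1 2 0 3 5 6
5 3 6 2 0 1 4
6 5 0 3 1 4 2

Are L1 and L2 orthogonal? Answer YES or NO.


Form the n² = 49 superimposed pairs (L1[i][j], L2[i][j]), row by row (rows and columns indexed from 0):
row 0: (0,2) (2,4) (4,3) (5,1) (1,5) (6,6) (3,0)
row 1: (2,0) (5,6) (0,1) (3,5) (4,4) (1,2) (6,3)
row 2: (5,1) (3,0) (2,4) (6,6) (0,2) (4,3) (1,5)
row 3: (4,3) (0,2) (1,5) (2,4) (6,6) (3,0) (5,1)
row 4: (6,4) (1,1) (3,2) (4,0) (5,3) (2,5) (0,6)
row 5: (1,5) (4,3) (6,6) (0,2) (3,0) (5,1) (2,4)
row 6: (3,6) (6,5) (5,0) (1,3) (2,1) (0,4) (4,2)
Orthogonality requires all 49 pairs distinct.
But the pair (5,1) repeats: cell (0,3) has L1 = 5, L2 = 1, and cell (2,0) has L1 = 5, L2 = 1.
A repeated pair means some other pair never occurs (only 28 distinct pairs out of 49), so the squares are not orthogonal.
Conclusion: NO.

NO
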